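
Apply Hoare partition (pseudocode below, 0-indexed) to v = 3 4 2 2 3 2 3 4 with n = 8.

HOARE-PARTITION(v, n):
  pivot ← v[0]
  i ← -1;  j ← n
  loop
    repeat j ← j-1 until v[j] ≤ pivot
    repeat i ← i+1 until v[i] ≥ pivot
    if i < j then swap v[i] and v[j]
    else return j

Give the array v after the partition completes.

pivot=3
j stops at 6 (3), i stops at 0 (3); swap ⇒ 3 4 2 2 3 2 3 4
j stops at 5 (2), i stops at 1 (4); swap ⇒ 3 2 2 2 3 4 3 4
j stops at 4, i stops at 4; i≥j ⇒ return 4. v=3 2 2 2 3 4 3 4

3 2 2 2 3 4 3 4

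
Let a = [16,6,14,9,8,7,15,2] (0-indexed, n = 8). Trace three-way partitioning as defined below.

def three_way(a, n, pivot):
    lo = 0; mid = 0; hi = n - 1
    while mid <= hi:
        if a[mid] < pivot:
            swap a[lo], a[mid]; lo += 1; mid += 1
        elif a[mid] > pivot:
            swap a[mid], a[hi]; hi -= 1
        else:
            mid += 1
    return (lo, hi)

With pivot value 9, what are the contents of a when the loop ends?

pivot = 9; lo=0, mid=0, hi=7
a[mid]=16>9: swap a[0],a[7]; hi=6 → [2,6,14,9,8,7,15,16]
a[mid]=2<9: swap a[0],a[0]; lo=1,mid=1 → [2,6,14,9,8,7,15,16]
a[mid]=6<9: swap a[1],a[1]; lo=2,mid=2 → [2,6,14,9,8,7,15,16]
a[mid]=14>9: swap a[2],a[6]; hi=5 → [2,6,15,9,8,7,14,16]
a[mid]=15>9: swap a[2],a[5]; hi=4 → [2,6,7,9,8,15,14,16]
a[mid]=7<9: swap a[2],a[2]; lo=3,mid=3 → [2,6,7,9,8,15,14,16]
a[mid]=9=9: mid=4
a[mid]=8<9: swap a[3],a[4]; lo=4,mid=5 → [2,6,7,8,9,15,14,16]
end: lo=4, hi=4; a = [2,6,7,8,9,15,14,16]

[2,6,7,8,9,15,14,16]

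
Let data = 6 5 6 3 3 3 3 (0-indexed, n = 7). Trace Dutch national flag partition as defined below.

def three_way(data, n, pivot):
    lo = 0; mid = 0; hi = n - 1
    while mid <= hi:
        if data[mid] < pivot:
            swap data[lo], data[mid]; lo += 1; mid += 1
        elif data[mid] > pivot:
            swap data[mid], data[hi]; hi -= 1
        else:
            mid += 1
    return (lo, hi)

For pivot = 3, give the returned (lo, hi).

(0, 3)

lo=0 mid=0 hi=6
6>3: swap(0,6), hi=5 ⇒ 3 5 6 3 3 3 6
3=3: mid=1
5>3: swap(1,5), hi=4 ⇒ 3 3 6 3 3 5 6
3=3: mid=2
6>3: swap(2,4), hi=3 ⇒ 3 3 3 3 6 5 6
3=3: mid=3
3=3: mid=4
done. lo=0 hi=3; data=3 3 3 3 6 5 6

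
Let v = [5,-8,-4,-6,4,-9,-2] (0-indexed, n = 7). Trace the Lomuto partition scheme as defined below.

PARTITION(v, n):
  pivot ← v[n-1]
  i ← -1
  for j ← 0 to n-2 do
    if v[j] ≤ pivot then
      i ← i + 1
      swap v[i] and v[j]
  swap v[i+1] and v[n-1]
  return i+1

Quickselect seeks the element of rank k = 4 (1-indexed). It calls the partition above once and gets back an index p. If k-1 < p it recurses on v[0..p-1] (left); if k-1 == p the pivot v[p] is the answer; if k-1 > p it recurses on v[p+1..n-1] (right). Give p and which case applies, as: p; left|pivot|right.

pivot = v[6] = -2; i = -1
j=0: v[0]=5 > -2 → no swap
j=1: v[1]=-8 ≤ -2 → i=0, swap v[0],v[1] → [-8,5,-4,-6,4,-9,-2]
j=2: v[2]=-4 ≤ -2 → i=1, swap v[1],v[2] → [-8,-4,5,-6,4,-9,-2]
j=3: v[3]=-6 ≤ -2 → i=2, swap v[2],v[3] → [-8,-4,-6,5,4,-9,-2]
j=4: v[4]=4 > -2 → no swap
j=5: v[5]=-9 ≤ -2 → i=3, swap v[3],v[5] → [-8,-4,-6,-9,4,5,-2]
final swap v[4],v[6] → [-8,-4,-6,-9,-2,5,4]; return 4
p = 4; k-1 = 3 < 4 ⇒ left

4; left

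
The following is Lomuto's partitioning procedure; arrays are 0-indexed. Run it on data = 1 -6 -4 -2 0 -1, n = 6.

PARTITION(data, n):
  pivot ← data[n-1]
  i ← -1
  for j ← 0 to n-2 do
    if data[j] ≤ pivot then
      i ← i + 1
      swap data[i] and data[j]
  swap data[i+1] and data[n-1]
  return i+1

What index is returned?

pivot = data[5] = -1; i = -1
j=0: data[0]=1 > -1 → no swap
j=1: data[1]=-6 ≤ -1 → i=0, swap data[0],data[1] → -6 1 -4 -2 0 -1
j=2: data[2]=-4 ≤ -1 → i=1, swap data[1],data[2] → -6 -4 1 -2 0 -1
j=3: data[3]=-2 ≤ -1 → i=2, swap data[2],data[3] → -6 -4 -2 1 0 -1
j=4: data[4]=0 > -1 → no swap
final swap data[3],data[5] → -6 -4 -2 -1 0 1; return 3

3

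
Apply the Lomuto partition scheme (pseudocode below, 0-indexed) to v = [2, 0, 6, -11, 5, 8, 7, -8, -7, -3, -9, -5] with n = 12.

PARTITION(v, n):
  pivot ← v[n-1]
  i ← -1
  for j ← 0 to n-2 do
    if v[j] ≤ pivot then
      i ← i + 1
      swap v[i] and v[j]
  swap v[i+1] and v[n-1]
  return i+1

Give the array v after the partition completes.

pivot = v[11] = -5; i = -1
j=0: v[0]=2 > -5 → no swap
j=1: v[1]=0 > -5 → no swap
j=2: v[2]=6 > -5 → no swap
j=3: v[3]=-11 ≤ -5 → i=0, swap v[0],v[3] → [-11, 0, 6, 2, 5, 8, 7, -8, -7, -3, -9, -5]
j=4: v[4]=5 > -5 → no swap
j=5: v[5]=8 > -5 → no swap
j=6: v[6]=7 > -5 → no swap
j=7: v[7]=-8 ≤ -5 → i=1, swap v[1],v[7] → [-11, -8, 6, 2, 5, 8, 7, 0, -7, -3, -9, -5]
j=8: v[8]=-7 ≤ -5 → i=2, swap v[2],v[8] → [-11, -8, -7, 2, 5, 8, 7, 0, 6, -3, -9, -5]
j=9: v[9]=-3 > -5 → no swap
j=10: v[10]=-9 ≤ -5 → i=3, swap v[3],v[10] → [-11, -8, -7, -9, 5, 8, 7, 0, 6, -3, 2, -5]
final swap v[4],v[11] → [-11, -8, -7, -9, -5, 8, 7, 0, 6, -3, 2, 5]; return 4

[-11, -8, -7, -9, -5, 8, 7, 0, 6, -3, 2, 5]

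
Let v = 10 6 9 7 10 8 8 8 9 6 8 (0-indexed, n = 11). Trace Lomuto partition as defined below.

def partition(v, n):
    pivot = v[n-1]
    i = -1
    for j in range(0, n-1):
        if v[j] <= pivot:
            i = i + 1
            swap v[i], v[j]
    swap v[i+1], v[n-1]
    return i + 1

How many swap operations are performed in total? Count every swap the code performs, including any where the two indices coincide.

7

pivot = v[10] = 8; i = -1
j=0: v[0]=10 > 8 → no swap
j=1: v[1]=6 ≤ 8 → i=0, swap v[0],v[1] → 6 10 9 7 10 8 8 8 9 6 8
j=2: v[2]=9 > 8 → no swap
j=3: v[3]=7 ≤ 8 → i=1, swap v[1],v[3] → 6 7 9 10 10 8 8 8 9 6 8
j=4: v[4]=10 > 8 → no swap
j=5: v[5]=8 ≤ 8 → i=2, swap v[2],v[5] → 6 7 8 10 10 9 8 8 9 6 8
j=6: v[6]=8 ≤ 8 → i=3, swap v[3],v[6] → 6 7 8 8 10 9 10 8 9 6 8
j=7: v[7]=8 ≤ 8 → i=4, swap v[4],v[7] → 6 7 8 8 8 9 10 10 9 6 8
j=8: v[8]=9 > 8 → no swap
j=9: v[9]=6 ≤ 8 → i=5, swap v[5],v[9] → 6 7 8 8 8 6 10 10 9 9 8
final swap v[6],v[10] → 6 7 8 8 8 6 8 10 9 9 10; return 6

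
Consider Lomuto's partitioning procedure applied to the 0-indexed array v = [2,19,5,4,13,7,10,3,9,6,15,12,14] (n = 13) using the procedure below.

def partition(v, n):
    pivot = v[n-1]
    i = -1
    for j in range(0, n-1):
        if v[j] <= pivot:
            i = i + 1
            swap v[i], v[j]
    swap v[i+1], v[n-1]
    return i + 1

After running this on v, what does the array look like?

[2,5,4,13,7,10,3,9,6,12,14,19,15]

pivot=14, i=-1
j=0: 2≤14, i=0, swap(0,0) ⇒ [2,19,5,4,13,7,10,3,9,6,15,12,14]
j=1: 19>14, skip
j=2: 5≤14, i=1, swap(1,2) ⇒ [2,5,19,4,13,7,10,3,9,6,15,12,14]
j=3: 4≤14, i=2, swap(2,3) ⇒ [2,5,4,19,13,7,10,3,9,6,15,12,14]
j=4: 13≤14, i=3, swap(3,4) ⇒ [2,5,4,13,19,7,10,3,9,6,15,12,14]
j=5: 7≤14, i=4, swap(4,5) ⇒ [2,5,4,13,7,19,10,3,9,6,15,12,14]
j=6: 10≤14, i=5, swap(5,6) ⇒ [2,5,4,13,7,10,19,3,9,6,15,12,14]
j=7: 3≤14, i=6, swap(6,7) ⇒ [2,5,4,13,7,10,3,19,9,6,15,12,14]
j=8: 9≤14, i=7, swap(7,8) ⇒ [2,5,4,13,7,10,3,9,19,6,15,12,14]
j=9: 6≤14, i=8, swap(8,9) ⇒ [2,5,4,13,7,10,3,9,6,19,15,12,14]
j=10: 15>14, skip
j=11: 12≤14, i=9, swap(9,11) ⇒ [2,5,4,13,7,10,3,9,6,12,15,19,14]
swap(10,12) ⇒ [2,5,4,13,7,10,3,9,6,12,14,19,15]; return 10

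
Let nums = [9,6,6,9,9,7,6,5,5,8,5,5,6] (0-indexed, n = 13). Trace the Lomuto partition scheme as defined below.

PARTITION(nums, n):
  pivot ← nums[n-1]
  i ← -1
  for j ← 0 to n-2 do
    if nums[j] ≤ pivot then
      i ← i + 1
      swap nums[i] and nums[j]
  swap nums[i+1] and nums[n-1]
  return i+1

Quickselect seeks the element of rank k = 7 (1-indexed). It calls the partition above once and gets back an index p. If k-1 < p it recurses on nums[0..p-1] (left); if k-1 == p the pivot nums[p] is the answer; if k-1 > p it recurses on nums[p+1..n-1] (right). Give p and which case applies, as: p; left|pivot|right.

7; left

pivot=6, i=-1
j=0: 9>6, skip
j=1: 6≤6, i=0, swap(0,1) ⇒ [6,9,6,9,9,7,6,5,5,8,5,5,6]
j=2: 6≤6, i=1, swap(1,2) ⇒ [6,6,9,9,9,7,6,5,5,8,5,5,6]
j=3: 9>6, skip
j=4: 9>6, skip
j=5: 7>6, skip
j=6: 6≤6, i=2, swap(2,6) ⇒ [6,6,6,9,9,7,9,5,5,8,5,5,6]
j=7: 5≤6, i=3, swap(3,7) ⇒ [6,6,6,5,9,7,9,9,5,8,5,5,6]
j=8: 5≤6, i=4, swap(4,8) ⇒ [6,6,6,5,5,7,9,9,9,8,5,5,6]
j=9: 8>6, skip
j=10: 5≤6, i=5, swap(5,10) ⇒ [6,6,6,5,5,5,9,9,9,8,7,5,6]
j=11: 5≤6, i=6, swap(6,11) ⇒ [6,6,6,5,5,5,5,9,9,8,7,9,6]
swap(7,12) ⇒ [6,6,6,5,5,5,5,6,9,8,7,9,9]; return 7
p = 7; k-1 = 6 < 7 ⇒ left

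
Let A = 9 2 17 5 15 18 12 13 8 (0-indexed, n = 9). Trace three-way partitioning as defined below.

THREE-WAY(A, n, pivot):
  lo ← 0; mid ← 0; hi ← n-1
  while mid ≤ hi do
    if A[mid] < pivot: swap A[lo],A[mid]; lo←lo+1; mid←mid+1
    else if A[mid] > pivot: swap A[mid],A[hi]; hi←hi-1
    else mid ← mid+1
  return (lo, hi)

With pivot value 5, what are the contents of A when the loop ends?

pivot = 5; lo=0, mid=0, hi=8
A[mid]=9>5: swap A[0],A[8]; hi=7 → 8 2 17 5 15 18 12 13 9
A[mid]=8>5: swap A[0],A[7]; hi=6 → 13 2 17 5 15 18 12 8 9
A[mid]=13>5: swap A[0],A[6]; hi=5 → 12 2 17 5 15 18 13 8 9
A[mid]=12>5: swap A[0],A[5]; hi=4 → 18 2 17 5 15 12 13 8 9
A[mid]=18>5: swap A[0],A[4]; hi=3 → 15 2 17 5 18 12 13 8 9
A[mid]=15>5: swap A[0],A[3]; hi=2 → 5 2 17 15 18 12 13 8 9
A[mid]=5=5: mid=1
A[mid]=2<5: swap A[0],A[1]; lo=1,mid=2 → 2 5 17 15 18 12 13 8 9
A[mid]=17>5: swap A[2],A[2]; hi=1 → 2 5 17 15 18 12 13 8 9
end: lo=1, hi=1; A = 2 5 17 15 18 12 13 8 9

2 5 17 15 18 12 13 8 9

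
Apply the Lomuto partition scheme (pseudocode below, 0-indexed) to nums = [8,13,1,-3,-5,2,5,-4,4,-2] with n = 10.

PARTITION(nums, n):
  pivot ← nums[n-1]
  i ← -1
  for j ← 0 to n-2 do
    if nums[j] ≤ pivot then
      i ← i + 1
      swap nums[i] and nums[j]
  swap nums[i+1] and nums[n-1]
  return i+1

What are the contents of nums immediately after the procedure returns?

[-3,-5,-4,-2,13,2,5,1,4,8]

pivot=-2, i=-1
j=0: 8>-2, skip
j=1: 13>-2, skip
j=2: 1>-2, skip
j=3: -3≤-2, i=0, swap(0,3) ⇒ [-3,13,1,8,-5,2,5,-4,4,-2]
j=4: -5≤-2, i=1, swap(1,4) ⇒ [-3,-5,1,8,13,2,5,-4,4,-2]
j=5: 2>-2, skip
j=6: 5>-2, skip
j=7: -4≤-2, i=2, swap(2,7) ⇒ [-3,-5,-4,8,13,2,5,1,4,-2]
j=8: 4>-2, skip
swap(3,9) ⇒ [-3,-5,-4,-2,13,2,5,1,4,8]; return 3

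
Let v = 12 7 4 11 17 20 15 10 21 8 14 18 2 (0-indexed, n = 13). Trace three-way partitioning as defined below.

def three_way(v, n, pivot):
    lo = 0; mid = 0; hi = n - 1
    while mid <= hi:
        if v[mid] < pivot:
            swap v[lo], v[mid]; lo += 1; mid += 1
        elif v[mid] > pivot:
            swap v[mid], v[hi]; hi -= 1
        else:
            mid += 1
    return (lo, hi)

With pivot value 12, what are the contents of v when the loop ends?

7 4 11 2 8 10 12 21 15 14 18 20 17

pivot = 12; lo=0, mid=0, hi=12
v[mid]=12=12: mid=1
v[mid]=7<12: swap v[0],v[1]; lo=1,mid=2 → 7 12 4 11 17 20 15 10 21 8 14 18 2
v[mid]=4<12: swap v[1],v[2]; lo=2,mid=3 → 7 4 12 11 17 20 15 10 21 8 14 18 2
v[mid]=11<12: swap v[2],v[3]; lo=3,mid=4 → 7 4 11 12 17 20 15 10 21 8 14 18 2
v[mid]=17>12: swap v[4],v[12]; hi=11 → 7 4 11 12 2 20 15 10 21 8 14 18 17
v[mid]=2<12: swap v[3],v[4]; lo=4,mid=5 → 7 4 11 2 12 20 15 10 21 8 14 18 17
v[mid]=20>12: swap v[5],v[11]; hi=10 → 7 4 11 2 12 18 15 10 21 8 14 20 17
v[mid]=18>12: swap v[5],v[10]; hi=9 → 7 4 11 2 12 14 15 10 21 8 18 20 17
v[mid]=14>12: swap v[5],v[9]; hi=8 → 7 4 11 2 12 8 15 10 21 14 18 20 17
v[mid]=8<12: swap v[4],v[5]; lo=5,mid=6 → 7 4 11 2 8 12 15 10 21 14 18 20 17
v[mid]=15>12: swap v[6],v[8]; hi=7 → 7 4 11 2 8 12 21 10 15 14 18 20 17
v[mid]=21>12: swap v[6],v[7]; hi=6 → 7 4 11 2 8 12 10 21 15 14 18 20 17
v[mid]=10<12: swap v[5],v[6]; lo=6,mid=7 → 7 4 11 2 8 10 12 21 15 14 18 20 17
end: lo=6, hi=6; v = 7 4 11 2 8 10 12 21 15 14 18 20 17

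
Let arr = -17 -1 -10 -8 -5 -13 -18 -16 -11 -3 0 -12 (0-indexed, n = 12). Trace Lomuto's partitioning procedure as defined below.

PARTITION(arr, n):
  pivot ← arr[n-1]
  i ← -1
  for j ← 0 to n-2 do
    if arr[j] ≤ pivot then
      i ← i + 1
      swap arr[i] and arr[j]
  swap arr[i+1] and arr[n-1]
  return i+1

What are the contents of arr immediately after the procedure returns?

pivot=-12, i=-1
j=0: -17≤-12, i=0, swap(0,0) ⇒ -17 -1 -10 -8 -5 -13 -18 -16 -11 -3 0 -12
j=1: -1>-12, skip
j=2: -10>-12, skip
j=3: -8>-12, skip
j=4: -5>-12, skip
j=5: -13≤-12, i=1, swap(1,5) ⇒ -17 -13 -10 -8 -5 -1 -18 -16 -11 -3 0 -12
j=6: -18≤-12, i=2, swap(2,6) ⇒ -17 -13 -18 -8 -5 -1 -10 -16 -11 -3 0 -12
j=7: -16≤-12, i=3, swap(3,7) ⇒ -17 -13 -18 -16 -5 -1 -10 -8 -11 -3 0 -12
j=8: -11>-12, skip
j=9: -3>-12, skip
j=10: 0>-12, skip
swap(4,11) ⇒ -17 -13 -18 -16 -12 -1 -10 -8 -11 -3 0 -5; return 4

-17 -13 -18 -16 -12 -1 -10 -8 -11 -3 0 -5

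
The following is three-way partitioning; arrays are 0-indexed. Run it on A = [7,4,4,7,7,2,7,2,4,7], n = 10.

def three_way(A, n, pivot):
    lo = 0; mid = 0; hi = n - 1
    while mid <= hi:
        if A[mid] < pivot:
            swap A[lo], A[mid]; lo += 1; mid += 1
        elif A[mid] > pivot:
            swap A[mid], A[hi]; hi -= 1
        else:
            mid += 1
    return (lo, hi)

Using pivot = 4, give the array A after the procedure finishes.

pivot = 4; lo=0, mid=0, hi=9
A[mid]=7>4: swap A[0],A[9]; hi=8 → [7,4,4,7,7,2,7,2,4,7]
A[mid]=7>4: swap A[0],A[8]; hi=7 → [4,4,4,7,7,2,7,2,7,7]
A[mid]=4=4: mid=1
A[mid]=4=4: mid=2
A[mid]=4=4: mid=3
A[mid]=7>4: swap A[3],A[7]; hi=6 → [4,4,4,2,7,2,7,7,7,7]
A[mid]=2<4: swap A[0],A[3]; lo=1,mid=4 → [2,4,4,4,7,2,7,7,7,7]
A[mid]=7>4: swap A[4],A[6]; hi=5 → [2,4,4,4,7,2,7,7,7,7]
A[mid]=7>4: swap A[4],A[5]; hi=4 → [2,4,4,4,2,7,7,7,7,7]
A[mid]=2<4: swap A[1],A[4]; lo=2,mid=5 → [2,2,4,4,4,7,7,7,7,7]
end: lo=2, hi=4; A = [2,2,4,4,4,7,7,7,7,7]

[2,2,4,4,4,7,7,7,7,7]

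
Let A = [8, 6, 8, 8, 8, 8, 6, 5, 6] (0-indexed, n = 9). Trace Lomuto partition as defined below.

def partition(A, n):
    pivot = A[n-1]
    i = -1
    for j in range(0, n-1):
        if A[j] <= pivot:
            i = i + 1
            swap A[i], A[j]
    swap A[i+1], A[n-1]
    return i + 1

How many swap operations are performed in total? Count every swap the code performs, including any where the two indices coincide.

pivot = A[8] = 6; i = -1
j=0: A[0]=8 > 6 → no swap
j=1: A[1]=6 ≤ 6 → i=0, swap A[0],A[1] → [6, 8, 8, 8, 8, 8, 6, 5, 6]
j=2: A[2]=8 > 6 → no swap
j=3: A[3]=8 > 6 → no swap
j=4: A[4]=8 > 6 → no swap
j=5: A[5]=8 > 6 → no swap
j=6: A[6]=6 ≤ 6 → i=1, swap A[1],A[6] → [6, 6, 8, 8, 8, 8, 8, 5, 6]
j=7: A[7]=5 ≤ 6 → i=2, swap A[2],A[7] → [6, 6, 5, 8, 8, 8, 8, 8, 6]
final swap A[3],A[8] → [6, 6, 5, 6, 8, 8, 8, 8, 8]; return 3

4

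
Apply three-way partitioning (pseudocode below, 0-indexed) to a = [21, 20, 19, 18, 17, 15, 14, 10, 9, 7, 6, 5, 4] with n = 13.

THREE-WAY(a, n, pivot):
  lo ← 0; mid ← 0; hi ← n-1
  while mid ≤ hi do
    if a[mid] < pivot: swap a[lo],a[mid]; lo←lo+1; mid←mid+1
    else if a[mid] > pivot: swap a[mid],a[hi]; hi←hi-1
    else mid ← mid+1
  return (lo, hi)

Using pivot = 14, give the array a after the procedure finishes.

[4, 5, 6, 7, 9, 10, 14, 15, 17, 18, 19, 20, 21]

lo=0 mid=0 hi=12
21>14: swap(0,12), hi=11 ⇒ [4, 20, 19, 18, 17, 15, 14, 10, 9, 7, 6, 5, 21]
4<14: swap(0,0), lo=1 mid=1 ⇒ [4, 20, 19, 18, 17, 15, 14, 10, 9, 7, 6, 5, 21]
20>14: swap(1,11), hi=10 ⇒ [4, 5, 19, 18, 17, 15, 14, 10, 9, 7, 6, 20, 21]
5<14: swap(1,1), lo=2 mid=2 ⇒ [4, 5, 19, 18, 17, 15, 14, 10, 9, 7, 6, 20, 21]
19>14: swap(2,10), hi=9 ⇒ [4, 5, 6, 18, 17, 15, 14, 10, 9, 7, 19, 20, 21]
6<14: swap(2,2), lo=3 mid=3 ⇒ [4, 5, 6, 18, 17, 15, 14, 10, 9, 7, 19, 20, 21]
18>14: swap(3,9), hi=8 ⇒ [4, 5, 6, 7, 17, 15, 14, 10, 9, 18, 19, 20, 21]
7<14: swap(3,3), lo=4 mid=4 ⇒ [4, 5, 6, 7, 17, 15, 14, 10, 9, 18, 19, 20, 21]
17>14: swap(4,8), hi=7 ⇒ [4, 5, 6, 7, 9, 15, 14, 10, 17, 18, 19, 20, 21]
9<14: swap(4,4), lo=5 mid=5 ⇒ [4, 5, 6, 7, 9, 15, 14, 10, 17, 18, 19, 20, 21]
15>14: swap(5,7), hi=6 ⇒ [4, 5, 6, 7, 9, 10, 14, 15, 17, 18, 19, 20, 21]
10<14: swap(5,5), lo=6 mid=6 ⇒ [4, 5, 6, 7, 9, 10, 14, 15, 17, 18, 19, 20, 21]
14=14: mid=7
done. lo=6 hi=6; a=[4, 5, 6, 7, 9, 10, 14, 15, 17, 18, 19, 20, 21]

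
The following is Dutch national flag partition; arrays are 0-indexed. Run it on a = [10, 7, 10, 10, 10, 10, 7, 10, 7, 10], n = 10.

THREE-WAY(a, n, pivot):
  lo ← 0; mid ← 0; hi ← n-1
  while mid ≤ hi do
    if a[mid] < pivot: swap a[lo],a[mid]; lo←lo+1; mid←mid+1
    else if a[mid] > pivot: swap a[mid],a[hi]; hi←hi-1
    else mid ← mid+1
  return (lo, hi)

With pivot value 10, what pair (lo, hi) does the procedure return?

lo=0 mid=0 hi=9
10=10: mid=1
7<10: swap(0,1), lo=1 mid=2 ⇒ [7, 10, 10, 10, 10, 10, 7, 10, 7, 10]
10=10: mid=3
10=10: mid=4
10=10: mid=5
10=10: mid=6
7<10: swap(1,6), lo=2 mid=7 ⇒ [7, 7, 10, 10, 10, 10, 10, 10, 7, 10]
10=10: mid=8
7<10: swap(2,8), lo=3 mid=9 ⇒ [7, 7, 7, 10, 10, 10, 10, 10, 10, 10]
10=10: mid=10
done. lo=3 hi=9; a=[7, 7, 7, 10, 10, 10, 10, 10, 10, 10]

(3, 9)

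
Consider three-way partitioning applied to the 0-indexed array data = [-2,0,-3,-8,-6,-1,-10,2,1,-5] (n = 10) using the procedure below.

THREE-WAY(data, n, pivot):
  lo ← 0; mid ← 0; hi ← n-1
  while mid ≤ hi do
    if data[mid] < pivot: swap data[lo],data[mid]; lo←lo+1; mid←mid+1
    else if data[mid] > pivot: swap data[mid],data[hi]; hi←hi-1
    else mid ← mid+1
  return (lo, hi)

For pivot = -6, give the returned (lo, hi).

pivot = -6; lo=0, mid=0, hi=9
data[mid]=-2>-6: swap data[0],data[9]; hi=8 → [-5,0,-3,-8,-6,-1,-10,2,1,-2]
data[mid]=-5>-6: swap data[0],data[8]; hi=7 → [1,0,-3,-8,-6,-1,-10,2,-5,-2]
data[mid]=1>-6: swap data[0],data[7]; hi=6 → [2,0,-3,-8,-6,-1,-10,1,-5,-2]
data[mid]=2>-6: swap data[0],data[6]; hi=5 → [-10,0,-3,-8,-6,-1,2,1,-5,-2]
data[mid]=-10<-6: swap data[0],data[0]; lo=1,mid=1 → [-10,0,-3,-8,-6,-1,2,1,-5,-2]
data[mid]=0>-6: swap data[1],data[5]; hi=4 → [-10,-1,-3,-8,-6,0,2,1,-5,-2]
data[mid]=-1>-6: swap data[1],data[4]; hi=3 → [-10,-6,-3,-8,-1,0,2,1,-5,-2]
data[mid]=-6=-6: mid=2
data[mid]=-3>-6: swap data[2],data[3]; hi=2 → [-10,-6,-8,-3,-1,0,2,1,-5,-2]
data[mid]=-8<-6: swap data[1],data[2]; lo=2,mid=3 → [-10,-8,-6,-3,-1,0,2,1,-5,-2]
end: lo=2, hi=2; data = [-10,-8,-6,-3,-1,0,2,1,-5,-2]

(2, 2)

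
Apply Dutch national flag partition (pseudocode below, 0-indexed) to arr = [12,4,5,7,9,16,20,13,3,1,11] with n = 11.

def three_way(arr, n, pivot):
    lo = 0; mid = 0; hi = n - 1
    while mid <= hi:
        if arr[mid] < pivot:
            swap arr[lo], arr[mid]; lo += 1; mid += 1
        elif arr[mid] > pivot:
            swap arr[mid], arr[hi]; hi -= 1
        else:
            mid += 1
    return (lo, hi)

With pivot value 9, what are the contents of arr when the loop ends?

[1,4,5,7,3,9,13,20,16,11,12]

pivot = 9; lo=0, mid=0, hi=10
arr[mid]=12>9: swap arr[0],arr[10]; hi=9 → [11,4,5,7,9,16,20,13,3,1,12]
arr[mid]=11>9: swap arr[0],arr[9]; hi=8 → [1,4,5,7,9,16,20,13,3,11,12]
arr[mid]=1<9: swap arr[0],arr[0]; lo=1,mid=1 → [1,4,5,7,9,16,20,13,3,11,12]
arr[mid]=4<9: swap arr[1],arr[1]; lo=2,mid=2 → [1,4,5,7,9,16,20,13,3,11,12]
arr[mid]=5<9: swap arr[2],arr[2]; lo=3,mid=3 → [1,4,5,7,9,16,20,13,3,11,12]
arr[mid]=7<9: swap arr[3],arr[3]; lo=4,mid=4 → [1,4,5,7,9,16,20,13,3,11,12]
arr[mid]=9=9: mid=5
arr[mid]=16>9: swap arr[5],arr[8]; hi=7 → [1,4,5,7,9,3,20,13,16,11,12]
arr[mid]=3<9: swap arr[4],arr[5]; lo=5,mid=6 → [1,4,5,7,3,9,20,13,16,11,12]
arr[mid]=20>9: swap arr[6],arr[7]; hi=6 → [1,4,5,7,3,9,13,20,16,11,12]
arr[mid]=13>9: swap arr[6],arr[6]; hi=5 → [1,4,5,7,3,9,13,20,16,11,12]
end: lo=5, hi=5; arr = [1,4,5,7,3,9,13,20,16,11,12]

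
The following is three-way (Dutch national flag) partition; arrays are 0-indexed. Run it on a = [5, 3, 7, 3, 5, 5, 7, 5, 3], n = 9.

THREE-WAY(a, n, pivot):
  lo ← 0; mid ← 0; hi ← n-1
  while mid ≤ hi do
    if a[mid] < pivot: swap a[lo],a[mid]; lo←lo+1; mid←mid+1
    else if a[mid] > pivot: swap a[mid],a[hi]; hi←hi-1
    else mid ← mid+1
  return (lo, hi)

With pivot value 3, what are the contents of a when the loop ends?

[3, 3, 3, 5, 5, 7, 5, 7, 5]

pivot = 3; lo=0, mid=0, hi=8
a[mid]=5>3: swap a[0],a[8]; hi=7 → [3, 3, 7, 3, 5, 5, 7, 5, 5]
a[mid]=3=3: mid=1
a[mid]=3=3: mid=2
a[mid]=7>3: swap a[2],a[7]; hi=6 → [3, 3, 5, 3, 5, 5, 7, 7, 5]
a[mid]=5>3: swap a[2],a[6]; hi=5 → [3, 3, 7, 3, 5, 5, 5, 7, 5]
a[mid]=7>3: swap a[2],a[5]; hi=4 → [3, 3, 5, 3, 5, 7, 5, 7, 5]
a[mid]=5>3: swap a[2],a[4]; hi=3 → [3, 3, 5, 3, 5, 7, 5, 7, 5]
a[mid]=5>3: swap a[2],a[3]; hi=2 → [3, 3, 3, 5, 5, 7, 5, 7, 5]
a[mid]=3=3: mid=3
end: lo=0, hi=2; a = [3, 3, 3, 5, 5, 7, 5, 7, 5]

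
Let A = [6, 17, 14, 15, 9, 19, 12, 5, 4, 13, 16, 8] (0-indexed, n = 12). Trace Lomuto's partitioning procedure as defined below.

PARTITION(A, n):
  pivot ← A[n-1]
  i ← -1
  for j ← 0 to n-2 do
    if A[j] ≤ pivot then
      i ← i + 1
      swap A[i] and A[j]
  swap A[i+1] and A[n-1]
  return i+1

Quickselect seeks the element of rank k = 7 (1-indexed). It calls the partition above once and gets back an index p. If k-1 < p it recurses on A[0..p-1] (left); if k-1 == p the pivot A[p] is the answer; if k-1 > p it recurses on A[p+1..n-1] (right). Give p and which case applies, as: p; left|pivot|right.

pivot = A[11] = 8; i = -1
j=0: A[0]=6 ≤ 8 → i=0, swap A[0],A[0] (no change) → [6, 17, 14, 15, 9, 19, 12, 5, 4, 13, 16, 8]
j=1: A[1]=17 > 8 → no swap
j=2: A[2]=14 > 8 → no swap
j=3: A[3]=15 > 8 → no swap
j=4: A[4]=9 > 8 → no swap
j=5: A[5]=19 > 8 → no swap
j=6: A[6]=12 > 8 → no swap
j=7: A[7]=5 ≤ 8 → i=1, swap A[1],A[7] → [6, 5, 14, 15, 9, 19, 12, 17, 4, 13, 16, 8]
j=8: A[8]=4 ≤ 8 → i=2, swap A[2],A[8] → [6, 5, 4, 15, 9, 19, 12, 17, 14, 13, 16, 8]
j=9: A[9]=13 > 8 → no swap
j=10: A[10]=16 > 8 → no swap
final swap A[3],A[11] → [6, 5, 4, 8, 9, 19, 12, 17, 14, 13, 16, 15]; return 3
p = 3; k-1 = 6 > 3 ⇒ right

3; right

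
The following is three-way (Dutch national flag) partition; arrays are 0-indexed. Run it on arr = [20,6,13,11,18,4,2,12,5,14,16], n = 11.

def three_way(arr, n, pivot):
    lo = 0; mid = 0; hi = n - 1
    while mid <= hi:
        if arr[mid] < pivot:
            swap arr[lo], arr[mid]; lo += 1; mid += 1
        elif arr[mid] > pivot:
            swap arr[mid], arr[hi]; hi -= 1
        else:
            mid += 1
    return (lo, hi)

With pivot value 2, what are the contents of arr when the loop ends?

pivot = 2; lo=0, mid=0, hi=10
arr[mid]=20>2: swap arr[0],arr[10]; hi=9 → [16,6,13,11,18,4,2,12,5,14,20]
arr[mid]=16>2: swap arr[0],arr[9]; hi=8 → [14,6,13,11,18,4,2,12,5,16,20]
arr[mid]=14>2: swap arr[0],arr[8]; hi=7 → [5,6,13,11,18,4,2,12,14,16,20]
arr[mid]=5>2: swap arr[0],arr[7]; hi=6 → [12,6,13,11,18,4,2,5,14,16,20]
arr[mid]=12>2: swap arr[0],arr[6]; hi=5 → [2,6,13,11,18,4,12,5,14,16,20]
arr[mid]=2=2: mid=1
arr[mid]=6>2: swap arr[1],arr[5]; hi=4 → [2,4,13,11,18,6,12,5,14,16,20]
arr[mid]=4>2: swap arr[1],arr[4]; hi=3 → [2,18,13,11,4,6,12,5,14,16,20]
arr[mid]=18>2: swap arr[1],arr[3]; hi=2 → [2,11,13,18,4,6,12,5,14,16,20]
arr[mid]=11>2: swap arr[1],arr[2]; hi=1 → [2,13,11,18,4,6,12,5,14,16,20]
arr[mid]=13>2: swap arr[1],arr[1]; hi=0 → [2,13,11,18,4,6,12,5,14,16,20]
end: lo=0, hi=0; arr = [2,13,11,18,4,6,12,5,14,16,20]

[2,13,11,18,4,6,12,5,14,16,20]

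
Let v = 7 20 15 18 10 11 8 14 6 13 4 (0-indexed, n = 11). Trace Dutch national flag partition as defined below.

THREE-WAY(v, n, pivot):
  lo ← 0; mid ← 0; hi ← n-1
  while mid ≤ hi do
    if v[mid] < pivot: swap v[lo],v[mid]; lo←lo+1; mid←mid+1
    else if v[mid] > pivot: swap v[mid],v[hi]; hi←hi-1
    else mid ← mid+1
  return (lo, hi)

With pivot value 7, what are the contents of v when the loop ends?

pivot = 7; lo=0, mid=0, hi=10
v[mid]=7=7: mid=1
v[mid]=20>7: swap v[1],v[10]; hi=9 → 7 4 15 18 10 11 8 14 6 13 20
v[mid]=4<7: swap v[0],v[1]; lo=1,mid=2 → 4 7 15 18 10 11 8 14 6 13 20
v[mid]=15>7: swap v[2],v[9]; hi=8 → 4 7 13 18 10 11 8 14 6 15 20
v[mid]=13>7: swap v[2],v[8]; hi=7 → 4 7 6 18 10 11 8 14 13 15 20
v[mid]=6<7: swap v[1],v[2]; lo=2,mid=3 → 4 6 7 18 10 11 8 14 13 15 20
v[mid]=18>7: swap v[3],v[7]; hi=6 → 4 6 7 14 10 11 8 18 13 15 20
v[mid]=14>7: swap v[3],v[6]; hi=5 → 4 6 7 8 10 11 14 18 13 15 20
v[mid]=8>7: swap v[3],v[5]; hi=4 → 4 6 7 11 10 8 14 18 13 15 20
v[mid]=11>7: swap v[3],v[4]; hi=3 → 4 6 7 10 11 8 14 18 13 15 20
v[mid]=10>7: swap v[3],v[3]; hi=2 → 4 6 7 10 11 8 14 18 13 15 20
end: lo=2, hi=2; v = 4 6 7 10 11 8 14 18 13 15 20

4 6 7 10 11 8 14 18 13 15 20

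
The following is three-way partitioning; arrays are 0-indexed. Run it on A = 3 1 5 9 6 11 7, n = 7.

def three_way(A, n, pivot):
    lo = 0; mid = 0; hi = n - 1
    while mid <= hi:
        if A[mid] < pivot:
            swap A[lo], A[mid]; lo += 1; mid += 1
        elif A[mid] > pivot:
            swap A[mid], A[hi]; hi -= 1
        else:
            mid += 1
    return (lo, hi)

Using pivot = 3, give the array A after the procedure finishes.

pivot = 3; lo=0, mid=0, hi=6
A[mid]=3=3: mid=1
A[mid]=1<3: swap A[0],A[1]; lo=1,mid=2 → 1 3 5 9 6 11 7
A[mid]=5>3: swap A[2],A[6]; hi=5 → 1 3 7 9 6 11 5
A[mid]=7>3: swap A[2],A[5]; hi=4 → 1 3 11 9 6 7 5
A[mid]=11>3: swap A[2],A[4]; hi=3 → 1 3 6 9 11 7 5
A[mid]=6>3: swap A[2],A[3]; hi=2 → 1 3 9 6 11 7 5
A[mid]=9>3: swap A[2],A[2]; hi=1 → 1 3 9 6 11 7 5
end: lo=1, hi=1; A = 1 3 9 6 11 7 5

1 3 9 6 11 7 5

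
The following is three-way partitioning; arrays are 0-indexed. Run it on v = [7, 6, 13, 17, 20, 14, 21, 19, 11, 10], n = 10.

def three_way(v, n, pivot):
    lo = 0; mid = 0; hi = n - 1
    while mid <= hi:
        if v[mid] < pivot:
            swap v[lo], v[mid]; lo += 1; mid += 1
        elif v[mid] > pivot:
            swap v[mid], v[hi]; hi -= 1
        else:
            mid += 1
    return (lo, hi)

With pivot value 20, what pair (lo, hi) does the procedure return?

(8, 8)

lo=0 mid=0 hi=9
7<20: swap(0,0), lo=1 mid=1 ⇒ [7, 6, 13, 17, 20, 14, 21, 19, 11, 10]
6<20: swap(1,1), lo=2 mid=2 ⇒ [7, 6, 13, 17, 20, 14, 21, 19, 11, 10]
13<20: swap(2,2), lo=3 mid=3 ⇒ [7, 6, 13, 17, 20, 14, 21, 19, 11, 10]
17<20: swap(3,3), lo=4 mid=4 ⇒ [7, 6, 13, 17, 20, 14, 21, 19, 11, 10]
20=20: mid=5
14<20: swap(4,5), lo=5 mid=6 ⇒ [7, 6, 13, 17, 14, 20, 21, 19, 11, 10]
21>20: swap(6,9), hi=8 ⇒ [7, 6, 13, 17, 14, 20, 10, 19, 11, 21]
10<20: swap(5,6), lo=6 mid=7 ⇒ [7, 6, 13, 17, 14, 10, 20, 19, 11, 21]
19<20: swap(6,7), lo=7 mid=8 ⇒ [7, 6, 13, 17, 14, 10, 19, 20, 11, 21]
11<20: swap(7,8), lo=8 mid=9 ⇒ [7, 6, 13, 17, 14, 10, 19, 11, 20, 21]
done. lo=8 hi=8; v=[7, 6, 13, 17, 14, 10, 19, 11, 20, 21]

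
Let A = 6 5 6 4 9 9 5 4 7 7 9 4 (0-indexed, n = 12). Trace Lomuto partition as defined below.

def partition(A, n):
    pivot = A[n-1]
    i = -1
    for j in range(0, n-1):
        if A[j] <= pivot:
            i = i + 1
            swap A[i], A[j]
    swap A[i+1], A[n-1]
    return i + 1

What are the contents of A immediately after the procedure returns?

pivot = A[11] = 4; i = -1
j=0: A[0]=6 > 4 → no swap
j=1: A[1]=5 > 4 → no swap
j=2: A[2]=6 > 4 → no swap
j=3: A[3]=4 ≤ 4 → i=0, swap A[0],A[3] → 4 5 6 6 9 9 5 4 7 7 9 4
j=4: A[4]=9 > 4 → no swap
j=5: A[5]=9 > 4 → no swap
j=6: A[6]=5 > 4 → no swap
j=7: A[7]=4 ≤ 4 → i=1, swap A[1],A[7] → 4 4 6 6 9 9 5 5 7 7 9 4
j=8: A[8]=7 > 4 → no swap
j=9: A[9]=7 > 4 → no swap
j=10: A[10]=9 > 4 → no swap
final swap A[2],A[11] → 4 4 4 6 9 9 5 5 7 7 9 6; return 2

4 4 4 6 9 9 5 5 7 7 9 6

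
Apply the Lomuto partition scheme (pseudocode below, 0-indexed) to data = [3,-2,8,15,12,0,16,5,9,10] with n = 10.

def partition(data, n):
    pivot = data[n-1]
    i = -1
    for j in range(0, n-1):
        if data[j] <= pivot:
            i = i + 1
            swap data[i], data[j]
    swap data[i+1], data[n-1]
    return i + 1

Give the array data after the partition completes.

pivot=10, i=-1
j=0: 3≤10, i=0, swap(0,0) ⇒ [3,-2,8,15,12,0,16,5,9,10]
j=1: -2≤10, i=1, swap(1,1) ⇒ [3,-2,8,15,12,0,16,5,9,10]
j=2: 8≤10, i=2, swap(2,2) ⇒ [3,-2,8,15,12,0,16,5,9,10]
j=3: 15>10, skip
j=4: 12>10, skip
j=5: 0≤10, i=3, swap(3,5) ⇒ [3,-2,8,0,12,15,16,5,9,10]
j=6: 16>10, skip
j=7: 5≤10, i=4, swap(4,7) ⇒ [3,-2,8,0,5,15,16,12,9,10]
j=8: 9≤10, i=5, swap(5,8) ⇒ [3,-2,8,0,5,9,16,12,15,10]
swap(6,9) ⇒ [3,-2,8,0,5,9,10,12,15,16]; return 6

[3,-2,8,0,5,9,10,12,15,16]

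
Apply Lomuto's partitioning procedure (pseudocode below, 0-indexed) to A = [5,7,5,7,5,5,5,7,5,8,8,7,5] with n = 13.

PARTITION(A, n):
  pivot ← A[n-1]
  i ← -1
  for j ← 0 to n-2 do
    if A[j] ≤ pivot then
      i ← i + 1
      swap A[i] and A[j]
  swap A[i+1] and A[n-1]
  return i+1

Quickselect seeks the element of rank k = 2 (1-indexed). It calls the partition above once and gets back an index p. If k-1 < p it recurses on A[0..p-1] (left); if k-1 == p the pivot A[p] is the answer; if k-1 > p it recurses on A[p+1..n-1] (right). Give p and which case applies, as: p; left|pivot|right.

pivot=5, i=-1
j=0: 5≤5, i=0, swap(0,0) ⇒ [5,7,5,7,5,5,5,7,5,8,8,7,5]
j=1: 7>5, skip
j=2: 5≤5, i=1, swap(1,2) ⇒ [5,5,7,7,5,5,5,7,5,8,8,7,5]
j=3: 7>5, skip
j=4: 5≤5, i=2, swap(2,4) ⇒ [5,5,5,7,7,5,5,7,5,8,8,7,5]
j=5: 5≤5, i=3, swap(3,5) ⇒ [5,5,5,5,7,7,5,7,5,8,8,7,5]
j=6: 5≤5, i=4, swap(4,6) ⇒ [5,5,5,5,5,7,7,7,5,8,8,7,5]
j=7: 7>5, skip
j=8: 5≤5, i=5, swap(5,8) ⇒ [5,5,5,5,5,5,7,7,7,8,8,7,5]
j=9: 8>5, skip
j=10: 8>5, skip
j=11: 7>5, skip
swap(6,12) ⇒ [5,5,5,5,5,5,5,7,7,8,8,7,7]; return 6
p = 6; k-1 = 1 < 6 ⇒ left

6; left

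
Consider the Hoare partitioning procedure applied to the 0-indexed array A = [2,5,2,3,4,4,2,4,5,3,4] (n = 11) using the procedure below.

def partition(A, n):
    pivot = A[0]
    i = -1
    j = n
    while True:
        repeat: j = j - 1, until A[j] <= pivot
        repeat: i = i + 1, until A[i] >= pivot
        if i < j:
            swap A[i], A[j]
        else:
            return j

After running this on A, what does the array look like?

[2,2,5,3,4,4,2,4,5,3,4]

pivot=2
j stops at 6 (2), i stops at 0 (2); swap ⇒ [2,5,2,3,4,4,2,4,5,3,4]
j stops at 2 (2), i stops at 1 (5); swap ⇒ [2,2,5,3,4,4,2,4,5,3,4]
j stops at 1, i stops at 2; i≥j ⇒ return 1. A=[2,2,5,3,4,4,2,4,5,3,4]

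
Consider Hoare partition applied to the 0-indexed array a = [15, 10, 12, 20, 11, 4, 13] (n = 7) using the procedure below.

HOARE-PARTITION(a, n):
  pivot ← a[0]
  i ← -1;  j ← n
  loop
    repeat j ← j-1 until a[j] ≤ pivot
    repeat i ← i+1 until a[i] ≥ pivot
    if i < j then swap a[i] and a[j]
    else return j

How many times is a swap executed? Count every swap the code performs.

2

pivot=15
j stops at 6 (13), i stops at 0 (15); swap ⇒ [13, 10, 12, 20, 11, 4, 15]
j stops at 5 (4), i stops at 3 (20); swap ⇒ [13, 10, 12, 4, 11, 20, 15]
j stops at 4, i stops at 5; i≥j ⇒ return 4. a=[13, 10, 12, 4, 11, 20, 15]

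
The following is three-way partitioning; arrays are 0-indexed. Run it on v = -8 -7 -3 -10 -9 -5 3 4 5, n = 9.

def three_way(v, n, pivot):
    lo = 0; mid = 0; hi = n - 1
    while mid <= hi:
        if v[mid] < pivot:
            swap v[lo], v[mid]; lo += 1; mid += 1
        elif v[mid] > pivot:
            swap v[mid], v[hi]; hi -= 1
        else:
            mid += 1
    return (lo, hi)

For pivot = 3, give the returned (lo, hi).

(6, 6)

lo=0 mid=0 hi=8
-8<3: swap(0,0), lo=1 mid=1 ⇒ -8 -7 -3 -10 -9 -5 3 4 5
-7<3: swap(1,1), lo=2 mid=2 ⇒ -8 -7 -3 -10 -9 -5 3 4 5
-3<3: swap(2,2), lo=3 mid=3 ⇒ -8 -7 -3 -10 -9 -5 3 4 5
-10<3: swap(3,3), lo=4 mid=4 ⇒ -8 -7 -3 -10 -9 -5 3 4 5
-9<3: swap(4,4), lo=5 mid=5 ⇒ -8 -7 -3 -10 -9 -5 3 4 5
-5<3: swap(5,5), lo=6 mid=6 ⇒ -8 -7 -3 -10 -9 -5 3 4 5
3=3: mid=7
4>3: swap(7,8), hi=7 ⇒ -8 -7 -3 -10 -9 -5 3 5 4
5>3: swap(7,7), hi=6 ⇒ -8 -7 -3 -10 -9 -5 3 5 4
done. lo=6 hi=6; v=-8 -7 -3 -10 -9 -5 3 5 4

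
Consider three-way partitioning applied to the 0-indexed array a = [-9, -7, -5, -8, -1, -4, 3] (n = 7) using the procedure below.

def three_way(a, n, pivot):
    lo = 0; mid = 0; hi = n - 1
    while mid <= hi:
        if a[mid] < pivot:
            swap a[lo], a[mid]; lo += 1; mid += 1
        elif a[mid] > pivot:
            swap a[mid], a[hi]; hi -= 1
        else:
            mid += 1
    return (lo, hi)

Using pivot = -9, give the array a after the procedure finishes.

lo=0 mid=0 hi=6
-9=-9: mid=1
-7>-9: swap(1,6), hi=5 ⇒ [-9, 3, -5, -8, -1, -4, -7]
3>-9: swap(1,5), hi=4 ⇒ [-9, -4, -5, -8, -1, 3, -7]
-4>-9: swap(1,4), hi=3 ⇒ [-9, -1, -5, -8, -4, 3, -7]
-1>-9: swap(1,3), hi=2 ⇒ [-9, -8, -5, -1, -4, 3, -7]
-8>-9: swap(1,2), hi=1 ⇒ [-9, -5, -8, -1, -4, 3, -7]
-5>-9: swap(1,1), hi=0 ⇒ [-9, -5, -8, -1, -4, 3, -7]
done. lo=0 hi=0; a=[-9, -5, -8, -1, -4, 3, -7]

[-9, -5, -8, -1, -4, 3, -7]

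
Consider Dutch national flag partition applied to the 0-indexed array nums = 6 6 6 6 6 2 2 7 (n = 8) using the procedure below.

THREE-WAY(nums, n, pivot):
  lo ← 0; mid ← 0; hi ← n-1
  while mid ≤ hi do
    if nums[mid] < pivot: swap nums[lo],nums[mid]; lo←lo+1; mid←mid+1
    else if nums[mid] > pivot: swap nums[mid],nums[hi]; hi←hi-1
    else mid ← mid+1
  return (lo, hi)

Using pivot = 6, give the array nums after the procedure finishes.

2 2 6 6 6 6 6 7

pivot = 6; lo=0, mid=0, hi=7
nums[mid]=6=6: mid=1
nums[mid]=6=6: mid=2
nums[mid]=6=6: mid=3
nums[mid]=6=6: mid=4
nums[mid]=6=6: mid=5
nums[mid]=2<6: swap nums[0],nums[5]; lo=1,mid=6 → 2 6 6 6 6 6 2 7
nums[mid]=2<6: swap nums[1],nums[6]; lo=2,mid=7 → 2 2 6 6 6 6 6 7
nums[mid]=7>6: swap nums[7],nums[7]; hi=6 → 2 2 6 6 6 6 6 7
end: lo=2, hi=6; nums = 2 2 6 6 6 6 6 7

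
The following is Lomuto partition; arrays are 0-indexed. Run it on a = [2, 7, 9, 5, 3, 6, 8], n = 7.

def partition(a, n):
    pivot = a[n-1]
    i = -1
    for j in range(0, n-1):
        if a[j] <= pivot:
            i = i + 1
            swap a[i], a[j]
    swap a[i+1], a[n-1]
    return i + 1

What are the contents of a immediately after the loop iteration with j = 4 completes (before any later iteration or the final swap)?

[2, 7, 5, 3, 9, 6, 8]

pivot = a[6] = 8; i = -1
j=0: a[0]=2 ≤ 8 → i=0, swap a[0],a[0] (no change) → [2, 7, 9, 5, 3, 6, 8]
j=1: a[1]=7 ≤ 8 → i=1, swap a[1],a[1] (no change) → [2, 7, 9, 5, 3, 6, 8]
j=2: a[2]=9 > 8 → no swap
j=3: a[3]=5 ≤ 8 → i=2, swap a[2],a[3] → [2, 7, 5, 9, 3, 6, 8]
j=4: a[4]=3 ≤ 8 → i=3, swap a[3],a[4] → [2, 7, 5, 3, 9, 6, 8]
(after j=4) a = [2, 7, 5, 3, 9, 6, 8]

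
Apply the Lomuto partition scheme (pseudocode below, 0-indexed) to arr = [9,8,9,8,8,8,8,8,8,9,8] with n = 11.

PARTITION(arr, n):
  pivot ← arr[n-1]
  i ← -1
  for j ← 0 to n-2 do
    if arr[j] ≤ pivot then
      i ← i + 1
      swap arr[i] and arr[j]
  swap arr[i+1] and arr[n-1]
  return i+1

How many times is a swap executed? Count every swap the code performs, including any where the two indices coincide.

8

pivot = arr[10] = 8; i = -1
j=0: arr[0]=9 > 8 → no swap
j=1: arr[1]=8 ≤ 8 → i=0, swap arr[0],arr[1] → [8,9,9,8,8,8,8,8,8,9,8]
j=2: arr[2]=9 > 8 → no swap
j=3: arr[3]=8 ≤ 8 → i=1, swap arr[1],arr[3] → [8,8,9,9,8,8,8,8,8,9,8]
j=4: arr[4]=8 ≤ 8 → i=2, swap arr[2],arr[4] → [8,8,8,9,9,8,8,8,8,9,8]
j=5: arr[5]=8 ≤ 8 → i=3, swap arr[3],arr[5] → [8,8,8,8,9,9,8,8,8,9,8]
j=6: arr[6]=8 ≤ 8 → i=4, swap arr[4],arr[6] → [8,8,8,8,8,9,9,8,8,9,8]
j=7: arr[7]=8 ≤ 8 → i=5, swap arr[5],arr[7] → [8,8,8,8,8,8,9,9,8,9,8]
j=8: arr[8]=8 ≤ 8 → i=6, swap arr[6],arr[8] → [8,8,8,8,8,8,8,9,9,9,8]
j=9: arr[9]=9 > 8 → no swap
final swap arr[7],arr[10] → [8,8,8,8,8,8,8,8,9,9,9]; return 7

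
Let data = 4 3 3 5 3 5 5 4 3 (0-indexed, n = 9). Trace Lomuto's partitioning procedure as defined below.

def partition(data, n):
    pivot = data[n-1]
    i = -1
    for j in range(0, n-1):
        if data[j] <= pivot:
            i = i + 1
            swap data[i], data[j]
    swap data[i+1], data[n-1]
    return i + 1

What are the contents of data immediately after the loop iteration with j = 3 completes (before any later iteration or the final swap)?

pivot=3, i=-1
j=0: 4>3, skip
j=1: 3≤3, i=0, swap(0,1) ⇒ 3 4 3 5 3 5 5 4 3
j=2: 3≤3, i=1, swap(1,2) ⇒ 3 3 4 5 3 5 5 4 3
j=3: 5>3, skip
(after j=3) data = 3 3 4 5 3 5 5 4 3

3 3 4 5 3 5 5 4 3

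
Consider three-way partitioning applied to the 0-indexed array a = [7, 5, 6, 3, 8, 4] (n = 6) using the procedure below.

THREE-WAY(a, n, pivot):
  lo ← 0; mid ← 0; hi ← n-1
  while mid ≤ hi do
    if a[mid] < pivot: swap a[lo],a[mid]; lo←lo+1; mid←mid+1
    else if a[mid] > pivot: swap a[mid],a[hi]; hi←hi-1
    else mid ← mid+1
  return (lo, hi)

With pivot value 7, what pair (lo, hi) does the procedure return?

(4, 4)

pivot = 7; lo=0, mid=0, hi=5
a[mid]=7=7: mid=1
a[mid]=5<7: swap a[0],a[1]; lo=1,mid=2 → [5, 7, 6, 3, 8, 4]
a[mid]=6<7: swap a[1],a[2]; lo=2,mid=3 → [5, 6, 7, 3, 8, 4]
a[mid]=3<7: swap a[2],a[3]; lo=3,mid=4 → [5, 6, 3, 7, 8, 4]
a[mid]=8>7: swap a[4],a[5]; hi=4 → [5, 6, 3, 7, 4, 8]
a[mid]=4<7: swap a[3],a[4]; lo=4,mid=5 → [5, 6, 3, 4, 7, 8]
end: lo=4, hi=4; a = [5, 6, 3, 4, 7, 8]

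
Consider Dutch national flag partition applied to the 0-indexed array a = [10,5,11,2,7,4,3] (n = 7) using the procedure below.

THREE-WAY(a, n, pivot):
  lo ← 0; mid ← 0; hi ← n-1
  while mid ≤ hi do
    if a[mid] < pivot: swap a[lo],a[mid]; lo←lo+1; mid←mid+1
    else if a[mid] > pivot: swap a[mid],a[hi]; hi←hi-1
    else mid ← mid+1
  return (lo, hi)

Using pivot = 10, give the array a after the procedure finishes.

lo=0 mid=0 hi=6
10=10: mid=1
5<10: swap(0,1), lo=1 mid=2 ⇒ [5,10,11,2,7,4,3]
11>10: swap(2,6), hi=5 ⇒ [5,10,3,2,7,4,11]
3<10: swap(1,2), lo=2 mid=3 ⇒ [5,3,10,2,7,4,11]
2<10: swap(2,3), lo=3 mid=4 ⇒ [5,3,2,10,7,4,11]
7<10: swap(3,4), lo=4 mid=5 ⇒ [5,3,2,7,10,4,11]
4<10: swap(4,5), lo=5 mid=6 ⇒ [5,3,2,7,4,10,11]
done. lo=5 hi=5; a=[5,3,2,7,4,10,11]

[5,3,2,7,4,10,11]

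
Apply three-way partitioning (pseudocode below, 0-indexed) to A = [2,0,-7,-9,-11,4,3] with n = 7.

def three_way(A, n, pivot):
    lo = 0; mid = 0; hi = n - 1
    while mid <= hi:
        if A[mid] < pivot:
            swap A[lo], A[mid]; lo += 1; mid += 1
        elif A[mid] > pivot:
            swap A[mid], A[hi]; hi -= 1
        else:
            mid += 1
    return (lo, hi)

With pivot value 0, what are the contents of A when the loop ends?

[-11,-7,-9,0,4,3,2]

lo=0 mid=0 hi=6
2>0: swap(0,6), hi=5 ⇒ [3,0,-7,-9,-11,4,2]
3>0: swap(0,5), hi=4 ⇒ [4,0,-7,-9,-11,3,2]
4>0: swap(0,4), hi=3 ⇒ [-11,0,-7,-9,4,3,2]
-11<0: swap(0,0), lo=1 mid=1 ⇒ [-11,0,-7,-9,4,3,2]
0=0: mid=2
-7<0: swap(1,2), lo=2 mid=3 ⇒ [-11,-7,0,-9,4,3,2]
-9<0: swap(2,3), lo=3 mid=4 ⇒ [-11,-7,-9,0,4,3,2]
done. lo=3 hi=3; A=[-11,-7,-9,0,4,3,2]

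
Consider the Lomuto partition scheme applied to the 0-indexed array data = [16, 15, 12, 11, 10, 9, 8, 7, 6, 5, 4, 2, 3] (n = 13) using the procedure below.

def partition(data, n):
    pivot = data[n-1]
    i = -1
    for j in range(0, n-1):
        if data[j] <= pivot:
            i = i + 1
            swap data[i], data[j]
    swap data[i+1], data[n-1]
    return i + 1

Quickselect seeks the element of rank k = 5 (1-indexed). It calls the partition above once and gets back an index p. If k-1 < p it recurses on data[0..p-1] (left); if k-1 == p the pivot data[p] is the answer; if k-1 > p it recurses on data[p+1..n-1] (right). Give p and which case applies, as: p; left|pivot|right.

pivot=3, i=-1
j=0: 16>3, skip
j=1: 15>3, skip
j=2: 12>3, skip
j=3: 11>3, skip
j=4: 10>3, skip
j=5: 9>3, skip
j=6: 8>3, skip
j=7: 7>3, skip
j=8: 6>3, skip
j=9: 5>3, skip
j=10: 4>3, skip
j=11: 2≤3, i=0, swap(0,11) ⇒ [2, 15, 12, 11, 10, 9, 8, 7, 6, 5, 4, 16, 3]
swap(1,12) ⇒ [2, 3, 12, 11, 10, 9, 8, 7, 6, 5, 4, 16, 15]; return 1
p = 1; k-1 = 4 > 1 ⇒ right

1; right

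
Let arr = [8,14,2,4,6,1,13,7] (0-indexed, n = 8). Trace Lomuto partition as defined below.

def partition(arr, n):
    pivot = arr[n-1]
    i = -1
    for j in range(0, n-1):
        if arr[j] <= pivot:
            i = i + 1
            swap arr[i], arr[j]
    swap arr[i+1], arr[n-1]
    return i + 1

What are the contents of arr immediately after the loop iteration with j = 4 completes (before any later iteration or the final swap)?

pivot=7, i=-1
j=0: 8>7, skip
j=1: 14>7, skip
j=2: 2≤7, i=0, swap(0,2) ⇒ [2,14,8,4,6,1,13,7]
j=3: 4≤7, i=1, swap(1,3) ⇒ [2,4,8,14,6,1,13,7]
j=4: 6≤7, i=2, swap(2,4) ⇒ [2,4,6,14,8,1,13,7]
(after j=4) arr = [2,4,6,14,8,1,13,7]

[2,4,6,14,8,1,13,7]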